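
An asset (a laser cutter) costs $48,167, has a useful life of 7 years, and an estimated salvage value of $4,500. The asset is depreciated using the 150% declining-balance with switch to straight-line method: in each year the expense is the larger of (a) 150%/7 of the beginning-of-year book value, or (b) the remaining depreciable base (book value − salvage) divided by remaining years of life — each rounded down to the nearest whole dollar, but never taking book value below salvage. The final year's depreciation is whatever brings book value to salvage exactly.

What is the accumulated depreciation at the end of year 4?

$29,808

Depreciable base = $48,167 − $4,500 = $43,667.
Year 1: DB = ⌊$48,167 × 150%/7⌋ = $10,321; SL = ⌊$43,667/7⌋ = $6,238 → take DB $10,321. Book value $37,846.
Year 2: DB = ⌊$37,846 × 150%/7⌋ = $8,109; SL = ⌊$33,346/6⌋ = $5,557 → take DB $8,109. Book value $29,737.
Year 3: DB = ⌊$29,737 × 150%/7⌋ = $6,372; SL = ⌊$25,237/5⌋ = $5,047 → take DB $6,372. Book value $23,365.
Year 4: DB = ⌊$23,365 × 150%/7⌋ = $5,006; SL = ⌊$18,865/4⌋ = $4,716 → take DB $5,006. Book value $18,359.
Accumulated through year 4 = $48,167 − $18,359 = $29,808.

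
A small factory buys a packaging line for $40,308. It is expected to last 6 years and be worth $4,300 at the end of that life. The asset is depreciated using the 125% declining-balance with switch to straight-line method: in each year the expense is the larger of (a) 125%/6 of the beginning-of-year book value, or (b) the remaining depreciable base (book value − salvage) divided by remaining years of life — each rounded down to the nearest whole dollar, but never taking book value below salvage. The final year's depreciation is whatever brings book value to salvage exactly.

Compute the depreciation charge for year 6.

$5,234

Depreciable base = $40,308 − $4,300 = $36,008.
Year 1: DB = ⌊$40,308 × 125%/6⌋ = $8,397; SL = ⌊$36,008/6⌋ = $6,001 → take DB $8,397. Book value $31,911.
Year 2: DB = ⌊$31,911 × 125%/6⌋ = $6,648; SL = ⌊$27,611/5⌋ = $5,522 → take DB $6,648. Book value $25,263.
Year 3: DB = ⌊$25,263 × 125%/6⌋ = $5,263; SL = ⌊$20,963/4⌋ = $5,240 → take DB $5,263. Book value $20,000.
Year 4: DB = ⌊$20,000 × 125%/6⌋ = $4,166; SL = ⌊$15,700/3⌋ = $5,233 → take SL $5,233. Book value $14,767.
Year 5: DB = ⌊$14,767 × 125%/6⌋ = $3,076; SL = ⌊$10,467/2⌋ = $5,233 → take SL $5,233. Book value $9,534.
Year 6 (final): $9,534 − $4,300 = $5,234. Book value $4,300.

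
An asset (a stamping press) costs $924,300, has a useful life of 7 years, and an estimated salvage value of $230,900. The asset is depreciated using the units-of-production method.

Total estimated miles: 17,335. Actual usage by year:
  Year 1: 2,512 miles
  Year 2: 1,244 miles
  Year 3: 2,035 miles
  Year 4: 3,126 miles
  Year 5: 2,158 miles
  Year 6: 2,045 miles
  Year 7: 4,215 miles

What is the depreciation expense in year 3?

$81,400

Depreciable base = $924,300 − $230,900 = $693,400.
Rate = $693,400 / 17,335 miles = $40 per mile.
Year 1: 2,512 × $40 = $100,480. Book value $823,820.
Year 2: 1,244 × $40 = $49,760. Book value $774,060.
Year 3: 2,035 × $40 = $81,400. Book value $692,660.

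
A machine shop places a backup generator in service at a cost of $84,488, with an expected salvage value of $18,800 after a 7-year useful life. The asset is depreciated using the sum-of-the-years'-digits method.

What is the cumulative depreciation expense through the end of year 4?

$51,612

Depreciable base = $84,488 − $18,800 = $65,688.
Sum of the years' digits = 7+6+5+4+3+2+1 = 28.
Year 1: $65,688 × 7/28 = $16,422. Book value $68,066.
Year 2: $65,688 × 6/28 = $14,076. Book value $53,990.
Year 3: $65,688 × 5/28 = $11,730. Book value $42,260.
Year 4: $65,688 × 4/28 = $9,384. Book value $32,876.
Accumulated through year 4 = $84,488 − $32,876 = $51,612.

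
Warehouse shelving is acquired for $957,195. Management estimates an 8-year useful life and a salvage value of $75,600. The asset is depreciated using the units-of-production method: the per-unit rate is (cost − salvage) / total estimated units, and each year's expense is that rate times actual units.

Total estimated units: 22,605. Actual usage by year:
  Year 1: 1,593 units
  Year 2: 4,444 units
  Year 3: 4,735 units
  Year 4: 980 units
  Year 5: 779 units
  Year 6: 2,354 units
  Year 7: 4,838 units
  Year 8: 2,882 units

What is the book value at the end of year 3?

Depreciable base = $957,195 − $75,600 = $881,595.
Rate = $881,595 / 22,605 units = $39 per unit.
Year 1: 1,593 × $39 = $62,127. Book value $895,068.
Year 2: 4,444 × $39 = $173,316. Book value $721,752.
Year 3: 4,735 × $39 = $184,665. Book value $537,087.

$537,087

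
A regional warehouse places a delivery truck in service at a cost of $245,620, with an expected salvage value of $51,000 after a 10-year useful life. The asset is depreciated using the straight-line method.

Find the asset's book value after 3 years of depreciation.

$187,234

Depreciable base = $245,620 − $51,000 = $194,620.
Annual expense = $194,620 / 10 = $19,462.
End of year 1: book value $226,158.
End of year 2: book value $206,696.
End of year 3: book value $187,234.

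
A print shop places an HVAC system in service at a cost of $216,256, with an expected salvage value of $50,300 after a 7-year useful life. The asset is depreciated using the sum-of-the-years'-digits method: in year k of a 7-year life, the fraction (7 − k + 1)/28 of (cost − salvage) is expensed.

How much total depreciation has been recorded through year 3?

$106,686

Depreciable base = $216,256 − $50,300 = $165,956.
Sum of the years' digits = 7+6+5+4+3+2+1 = 28.
Year 1: $165,956 × 7/28 = $41,489. Book value $174,767.
Year 2: $165,956 × 6/28 = $35,562. Book value $139,205.
Year 3: $165,956 × 5/28 = $29,635. Book value $109,570.
Accumulated through year 3 = $216,256 − $109,570 = $106,686.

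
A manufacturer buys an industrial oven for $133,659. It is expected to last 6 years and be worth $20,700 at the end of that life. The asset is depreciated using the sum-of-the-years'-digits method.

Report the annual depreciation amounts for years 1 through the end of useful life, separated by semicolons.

$32,274; $26,895; $21,516; $16,137; $10,758; $5,379

Depreciable base = $133,659 − $20,700 = $112,959.
Sum of the years' digits = 6+5+4+3+2+1 = 21.
Year 1: $112,959 × 6/21 = $32,274. Book value $101,385.
Year 2: $112,959 × 5/21 = $26,895. Book value $74,490.
Year 3: $112,959 × 4/21 = $21,516. Book value $52,974.
Year 4: $112,959 × 3/21 = $16,137. Book value $36,837.
Year 5: $112,959 × 2/21 = $10,758. Book value $26,079.
Year 6: $112,959 × 1/21 = $5,379. Book value $20,700.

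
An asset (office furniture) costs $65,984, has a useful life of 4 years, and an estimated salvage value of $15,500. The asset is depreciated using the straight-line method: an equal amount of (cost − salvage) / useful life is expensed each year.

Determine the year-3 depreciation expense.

$12,621

Depreciable base = $65,984 − $15,500 = $50,484.
Annual expense = $50,484 / 4 = $12,621.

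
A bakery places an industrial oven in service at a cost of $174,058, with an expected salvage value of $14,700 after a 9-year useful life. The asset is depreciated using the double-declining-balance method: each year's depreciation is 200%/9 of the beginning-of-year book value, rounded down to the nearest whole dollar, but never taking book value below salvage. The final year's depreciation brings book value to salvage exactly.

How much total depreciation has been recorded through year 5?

$124,515

Depreciable base = $174,058 − $14,700 = $159,358.
Year 1: ⌊$174,058 × 200%/9⌋ = $38,679. Book value $135,379.
Year 2: ⌊$135,379 × 200%/9⌋ = $30,084. Book value $105,295.
Year 3: ⌊$105,295 × 200%/9⌋ = $23,398. Book value $81,897.
Year 4: ⌊$81,897 × 200%/9⌋ = $18,199. Book value $63,698.
Year 5: ⌊$63,698 × 200%/9⌋ = $14,155. Book value $49,543.
Accumulated through year 5 = $174,058 − $49,543 = $124,515.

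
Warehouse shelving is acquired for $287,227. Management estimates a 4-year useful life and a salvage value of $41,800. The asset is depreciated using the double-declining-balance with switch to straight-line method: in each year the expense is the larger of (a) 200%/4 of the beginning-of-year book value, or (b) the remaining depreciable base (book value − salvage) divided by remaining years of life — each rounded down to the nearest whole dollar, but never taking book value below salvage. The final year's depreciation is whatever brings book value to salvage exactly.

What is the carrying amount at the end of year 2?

$71,807

Depreciable base = $287,227 − $41,800 = $245,427.
Year 1: DB = ⌊$287,227 × 200%/4⌋ = $143,613; SL = ⌊$245,427/4⌋ = $61,356 → take DB $143,613. Book value $143,614.
Year 2: DB = ⌊$143,614 × 200%/4⌋ = $71,807; SL = ⌊$101,814/3⌋ = $33,938 → take DB $71,807. Book value $71,807.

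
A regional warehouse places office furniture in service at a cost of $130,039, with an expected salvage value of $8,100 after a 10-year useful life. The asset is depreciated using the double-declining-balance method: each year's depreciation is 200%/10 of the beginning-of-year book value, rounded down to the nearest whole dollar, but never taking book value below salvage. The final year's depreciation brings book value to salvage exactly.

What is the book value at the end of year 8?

Depreciable base = $130,039 − $8,100 = $121,939.
Year 1: ⌊$130,039 × 200%/10⌋ = $26,007. Book value $104,032.
Year 2: ⌊$104,032 × 200%/10⌋ = $20,806. Book value $83,226.
Year 3: ⌊$83,226 × 200%/10⌋ = $16,645. Book value $66,581.
Year 4: ⌊$66,581 × 200%/10⌋ = $13,316. Book value $53,265.
Year 5: ⌊$53,265 × 200%/10⌋ = $10,653. Book value $42,612.
Year 6: ⌊$42,612 × 200%/10⌋ = $8,522. Book value $34,090.
Year 7: ⌊$34,090 × 200%/10⌋ = $6,818. Book value $27,272.
Year 8: ⌊$27,272 × 200%/10⌋ = $5,454. Book value $21,818.

$21,818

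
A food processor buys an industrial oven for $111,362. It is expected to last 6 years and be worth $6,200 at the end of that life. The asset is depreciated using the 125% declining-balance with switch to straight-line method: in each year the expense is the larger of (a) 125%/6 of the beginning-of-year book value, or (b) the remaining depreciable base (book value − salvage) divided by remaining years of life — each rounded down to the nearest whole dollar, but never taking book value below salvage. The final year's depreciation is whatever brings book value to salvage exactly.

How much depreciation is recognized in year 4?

Depreciable base = $111,362 − $6,200 = $105,162.
Year 1: DB = ⌊$111,362 × 125%/6⌋ = $23,200; SL = ⌊$105,162/6⌋ = $17,527 → take DB $23,200. Book value $88,162.
Year 2: DB = ⌊$88,162 × 125%/6⌋ = $18,367; SL = ⌊$81,962/5⌋ = $16,392 → take DB $18,367. Book value $69,795.
Year 3: DB = ⌊$69,795 × 125%/6⌋ = $14,540; SL = ⌊$63,595/4⌋ = $15,898 → take SL $15,898. Book value $53,897.
Year 4: DB = ⌊$53,897 × 125%/6⌋ = $11,228; SL = ⌊$47,697/3⌋ = $15,899 → take SL $15,899. Book value $37,998.

$15,899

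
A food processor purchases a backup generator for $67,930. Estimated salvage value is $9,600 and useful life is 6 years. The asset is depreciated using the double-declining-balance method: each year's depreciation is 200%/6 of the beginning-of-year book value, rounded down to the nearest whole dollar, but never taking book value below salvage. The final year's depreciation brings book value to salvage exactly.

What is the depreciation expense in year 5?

Depreciable base = $67,930 − $9,600 = $58,330.
Year 1: ⌊$67,930 × 200%/6⌋ = $22,643. Book value $45,287.
Year 2: ⌊$45,287 × 200%/6⌋ = $15,095. Book value $30,192.
Year 3: ⌊$30,192 × 200%/6⌋ = $10,064. Book value $20,128.
Year 4: ⌊$20,128 × 200%/6⌋ = $6,709. Book value $13,419.
Year 5: ⌊$13,419 × 200%/6⌋ = $4,473, capped at $3,819. Book value $9,600.

$3,819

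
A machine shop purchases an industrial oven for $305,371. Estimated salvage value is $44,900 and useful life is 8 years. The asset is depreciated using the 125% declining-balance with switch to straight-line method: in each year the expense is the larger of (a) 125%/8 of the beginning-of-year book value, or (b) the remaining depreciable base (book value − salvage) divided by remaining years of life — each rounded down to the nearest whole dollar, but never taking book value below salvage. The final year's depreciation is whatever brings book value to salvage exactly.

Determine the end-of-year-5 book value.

Depreciable base = $305,371 − $44,900 = $260,471.
Year 1: DB = ⌊$305,371 × 125%/8⌋ = $47,714; SL = ⌊$260,471/8⌋ = $32,558 → take DB $47,714. Book value $257,657.
Year 2: DB = ⌊$257,657 × 125%/8⌋ = $40,258; SL = ⌊$212,757/7⌋ = $30,393 → take DB $40,258. Book value $217,399.
Year 3: DB = ⌊$217,399 × 125%/8⌋ = $33,968; SL = ⌊$172,499/6⌋ = $28,749 → take DB $33,968. Book value $183,431.
Year 4: DB = ⌊$183,431 × 125%/8⌋ = $28,661; SL = ⌊$138,531/5⌋ = $27,706 → take DB $28,661. Book value $154,770.
Year 5: DB = ⌊$154,770 × 125%/8⌋ = $24,182; SL = ⌊$109,870/4⌋ = $27,467 → take SL $27,467. Book value $127,303.

$127,303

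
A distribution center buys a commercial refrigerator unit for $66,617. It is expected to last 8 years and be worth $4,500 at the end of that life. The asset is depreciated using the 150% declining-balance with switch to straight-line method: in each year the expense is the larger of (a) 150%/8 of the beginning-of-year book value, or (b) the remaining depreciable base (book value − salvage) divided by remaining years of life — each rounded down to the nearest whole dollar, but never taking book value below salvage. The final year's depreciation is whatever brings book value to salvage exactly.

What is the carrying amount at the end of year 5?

$22,901

Depreciable base = $66,617 − $4,500 = $62,117.
Year 1: DB = ⌊$66,617 × 150%/8⌋ = $12,490; SL = ⌊$62,117/8⌋ = $7,764 → take DB $12,490. Book value $54,127.
Year 2: DB = ⌊$54,127 × 150%/8⌋ = $10,148; SL = ⌊$49,627/7⌋ = $7,089 → take DB $10,148. Book value $43,979.
Year 3: DB = ⌊$43,979 × 150%/8⌋ = $8,246; SL = ⌊$39,479/6⌋ = $6,579 → take DB $8,246. Book value $35,733.
Year 4: DB = ⌊$35,733 × 150%/8⌋ = $6,699; SL = ⌊$31,233/5⌋ = $6,246 → take DB $6,699. Book value $29,034.
Year 5: DB = ⌊$29,034 × 150%/8⌋ = $5,443; SL = ⌊$24,534/4⌋ = $6,133 → take SL $6,133. Book value $22,901.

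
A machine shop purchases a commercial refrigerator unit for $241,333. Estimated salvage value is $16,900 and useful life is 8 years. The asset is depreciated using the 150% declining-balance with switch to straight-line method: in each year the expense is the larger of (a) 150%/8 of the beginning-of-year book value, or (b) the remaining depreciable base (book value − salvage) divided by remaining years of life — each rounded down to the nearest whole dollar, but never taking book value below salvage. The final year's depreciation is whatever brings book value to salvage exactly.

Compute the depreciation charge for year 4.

$24,271

Depreciable base = $241,333 − $16,900 = $224,433.
Year 1: DB = ⌊$241,333 × 150%/8⌋ = $45,249; SL = ⌊$224,433/8⌋ = $28,054 → take DB $45,249. Book value $196,084.
Year 2: DB = ⌊$196,084 × 150%/8⌋ = $36,765; SL = ⌊$179,184/7⌋ = $25,597 → take DB $36,765. Book value $159,319.
Year 3: DB = ⌊$159,319 × 150%/8⌋ = $29,872; SL = ⌊$142,419/6⌋ = $23,736 → take DB $29,872. Book value $129,447.
Year 4: DB = ⌊$129,447 × 150%/8⌋ = $24,271; SL = ⌊$112,547/5⌋ = $22,509 → take DB $24,271. Book value $105,176.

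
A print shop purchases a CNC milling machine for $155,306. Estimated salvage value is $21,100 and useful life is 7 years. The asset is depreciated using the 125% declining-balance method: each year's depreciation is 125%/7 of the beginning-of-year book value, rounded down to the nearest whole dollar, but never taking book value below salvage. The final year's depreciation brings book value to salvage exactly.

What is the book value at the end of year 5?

$58,083

Depreciable base = $155,306 − $21,100 = $134,206.
Year 1: ⌊$155,306 × 125%/7⌋ = $27,733. Book value $127,573.
Year 2: ⌊$127,573 × 125%/7⌋ = $22,780. Book value $104,793.
Year 3: ⌊$104,793 × 125%/7⌋ = $18,713. Book value $86,080.
Year 4: ⌊$86,080 × 125%/7⌋ = $15,371. Book value $70,709.
Year 5: ⌊$70,709 × 125%/7⌋ = $12,626. Book value $58,083.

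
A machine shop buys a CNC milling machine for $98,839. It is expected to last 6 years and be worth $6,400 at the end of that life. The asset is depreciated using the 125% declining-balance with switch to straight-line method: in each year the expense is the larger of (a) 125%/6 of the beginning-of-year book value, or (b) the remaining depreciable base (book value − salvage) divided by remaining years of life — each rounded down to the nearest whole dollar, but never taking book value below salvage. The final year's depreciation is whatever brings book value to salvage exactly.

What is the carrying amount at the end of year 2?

Depreciable base = $98,839 − $6,400 = $92,439.
Year 1: DB = ⌊$98,839 × 125%/6⌋ = $20,591; SL = ⌊$92,439/6⌋ = $15,406 → take DB $20,591. Book value $78,248.
Year 2: DB = ⌊$78,248 × 125%/6⌋ = $16,301; SL = ⌊$71,848/5⌋ = $14,369 → take DB $16,301. Book value $61,947.

$61,947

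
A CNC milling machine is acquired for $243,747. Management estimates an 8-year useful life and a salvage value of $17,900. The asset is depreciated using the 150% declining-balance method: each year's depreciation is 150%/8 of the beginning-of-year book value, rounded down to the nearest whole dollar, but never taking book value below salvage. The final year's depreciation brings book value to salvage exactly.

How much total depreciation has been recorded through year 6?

$173,619

Depreciable base = $243,747 − $17,900 = $225,847.
Year 1: ⌊$243,747 × 150%/8⌋ = $45,702. Book value $198,045.
Year 2: ⌊$198,045 × 150%/8⌋ = $37,133. Book value $160,912.
Year 3: ⌊$160,912 × 150%/8⌋ = $30,171. Book value $130,741.
Year 4: ⌊$130,741 × 150%/8⌋ = $24,513. Book value $106,228.
Year 5: ⌊$106,228 × 150%/8⌋ = $19,917. Book value $86,311.
Year 6: ⌊$86,311 × 150%/8⌋ = $16,183. Book value $70,128.
Accumulated through year 6 = $243,747 − $70,128 = $173,619.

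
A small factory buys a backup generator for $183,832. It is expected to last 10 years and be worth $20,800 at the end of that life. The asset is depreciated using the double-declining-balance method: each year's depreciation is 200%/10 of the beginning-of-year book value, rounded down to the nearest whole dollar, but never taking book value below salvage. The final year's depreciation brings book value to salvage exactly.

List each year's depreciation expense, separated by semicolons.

Depreciable base = $183,832 − $20,800 = $163,032.
Year 1: ⌊$183,832 × 200%/10⌋ = $36,766. Book value $147,066.
Year 2: ⌊$147,066 × 200%/10⌋ = $29,413. Book value $117,653.
Year 3: ⌊$117,653 × 200%/10⌋ = $23,530. Book value $94,123.
Year 4: ⌊$94,123 × 200%/10⌋ = $18,824. Book value $75,299.
Year 5: ⌊$75,299 × 200%/10⌋ = $15,059. Book value $60,240.
Year 6: ⌊$60,240 × 200%/10⌋ = $12,048. Book value $48,192.
Year 7: ⌊$48,192 × 200%/10⌋ = $9,638. Book value $38,554.
Year 8: ⌊$38,554 × 200%/10⌋ = $7,710. Book value $30,844.
Year 9: ⌊$30,844 × 200%/10⌋ = $6,168. Book value $24,676.
Year 10 (final): $24,676 − $20,800 = $3,876. Book value $20,800.

$36,766; $29,413; $23,530; $18,824; $15,059; $12,048; $9,638; $7,710; $6,168; $3,876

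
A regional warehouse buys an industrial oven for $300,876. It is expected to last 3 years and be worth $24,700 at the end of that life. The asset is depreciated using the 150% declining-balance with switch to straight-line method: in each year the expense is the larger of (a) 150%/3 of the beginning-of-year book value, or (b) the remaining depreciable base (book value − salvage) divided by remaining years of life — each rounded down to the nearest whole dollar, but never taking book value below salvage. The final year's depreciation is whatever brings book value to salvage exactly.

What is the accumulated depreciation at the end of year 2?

$225,657

Depreciable base = $300,876 − $24,700 = $276,176.
Year 1: DB = ⌊$300,876 × 150%/3⌋ = $150,438; SL = ⌊$276,176/3⌋ = $92,058 → take DB $150,438. Book value $150,438.
Year 2: DB = ⌊$150,438 × 150%/3⌋ = $75,219; SL = ⌊$125,738/2⌋ = $62,869 → take DB $75,219. Book value $75,219.
Accumulated through year 2 = $300,876 − $75,219 = $225,657.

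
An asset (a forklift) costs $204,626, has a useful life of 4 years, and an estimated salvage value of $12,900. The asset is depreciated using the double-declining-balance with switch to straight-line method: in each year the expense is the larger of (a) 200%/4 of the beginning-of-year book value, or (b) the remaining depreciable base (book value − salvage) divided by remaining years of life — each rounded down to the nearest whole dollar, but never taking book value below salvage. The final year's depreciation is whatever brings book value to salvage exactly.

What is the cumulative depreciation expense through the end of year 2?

Depreciable base = $204,626 − $12,900 = $191,726.
Year 1: DB = ⌊$204,626 × 200%/4⌋ = $102,313; SL = ⌊$191,726/4⌋ = $47,931 → take DB $102,313. Book value $102,313.
Year 2: DB = ⌊$102,313 × 200%/4⌋ = $51,156; SL = ⌊$89,413/3⌋ = $29,804 → take DB $51,156. Book value $51,157.
Accumulated through year 2 = $204,626 − $51,157 = $153,469.

$153,469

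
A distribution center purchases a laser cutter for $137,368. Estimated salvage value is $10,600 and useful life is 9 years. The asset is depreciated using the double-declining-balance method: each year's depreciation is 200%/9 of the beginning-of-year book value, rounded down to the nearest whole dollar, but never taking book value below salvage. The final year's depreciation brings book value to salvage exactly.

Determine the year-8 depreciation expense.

Depreciable base = $137,368 − $10,600 = $126,768.
Year 1: ⌊$137,368 × 200%/9⌋ = $30,526. Book value $106,842.
Year 2: ⌊$106,842 × 200%/9⌋ = $23,742. Book value $83,100.
Year 3: ⌊$83,100 × 200%/9⌋ = $18,466. Book value $64,634.
Year 4: ⌊$64,634 × 200%/9⌋ = $14,363. Book value $50,271.
Year 5: ⌊$50,271 × 200%/9⌋ = $11,171. Book value $39,100.
Year 6: ⌊$39,100 × 200%/9⌋ = $8,688. Book value $30,412.
Year 7: ⌊$30,412 × 200%/9⌋ = $6,758. Book value $23,654.
Year 8: ⌊$23,654 × 200%/9⌋ = $5,256. Book value $18,398.

$5,256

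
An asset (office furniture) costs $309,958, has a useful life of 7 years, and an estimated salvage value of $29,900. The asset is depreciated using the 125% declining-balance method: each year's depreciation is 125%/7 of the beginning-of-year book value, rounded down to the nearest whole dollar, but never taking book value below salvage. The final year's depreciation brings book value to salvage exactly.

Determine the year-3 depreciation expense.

Depreciable base = $309,958 − $29,900 = $280,058.
Year 1: ⌊$309,958 × 125%/7⌋ = $55,349. Book value $254,609.
Year 2: ⌊$254,609 × 125%/7⌋ = $45,465. Book value $209,144.
Year 3: ⌊$209,144 × 125%/7⌋ = $37,347. Book value $171,797.

$37,347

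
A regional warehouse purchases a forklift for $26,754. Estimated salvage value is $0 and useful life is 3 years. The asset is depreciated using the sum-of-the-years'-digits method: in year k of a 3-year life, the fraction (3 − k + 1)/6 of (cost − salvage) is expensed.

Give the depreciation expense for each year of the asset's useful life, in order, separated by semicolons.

Depreciable base = $26,754 − $0 = $26,754.
Sum of the years' digits = 3+2+1 = 6.
Year 1: $26,754 × 3/6 = $13,377. Book value $13,377.
Year 2: $26,754 × 2/6 = $8,918. Book value $4,459.
Year 3: $26,754 × 1/6 = $4,459. Book value $0.

$13,377; $8,918; $4,459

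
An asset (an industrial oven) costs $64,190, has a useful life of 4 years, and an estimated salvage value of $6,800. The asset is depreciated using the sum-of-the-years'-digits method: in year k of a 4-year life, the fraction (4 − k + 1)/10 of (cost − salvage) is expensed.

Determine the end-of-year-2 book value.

$24,017

Depreciable base = $64,190 − $6,800 = $57,390.
Sum of the years' digits = 4+3+2+1 = 10.
Year 1: $57,390 × 4/10 = $22,956. Book value $41,234.
Year 2: $57,390 × 3/10 = $17,217. Book value $24,017.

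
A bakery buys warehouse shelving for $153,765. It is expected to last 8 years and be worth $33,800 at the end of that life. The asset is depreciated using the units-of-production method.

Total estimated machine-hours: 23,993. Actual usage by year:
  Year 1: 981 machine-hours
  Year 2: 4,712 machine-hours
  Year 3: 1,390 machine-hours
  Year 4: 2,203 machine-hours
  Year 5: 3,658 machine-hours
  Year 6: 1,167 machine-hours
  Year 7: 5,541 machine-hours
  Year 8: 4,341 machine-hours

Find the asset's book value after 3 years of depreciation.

Depreciable base = $153,765 − $33,800 = $119,965.
Rate = $119,965 / 23,993 machine-hours = $5 per machine-hour.
Year 1: 981 × $5 = $4,905. Book value $148,860.
Year 2: 4,712 × $5 = $23,560. Book value $125,300.
Year 3: 1,390 × $5 = $6,950. Book value $118,350.

$118,350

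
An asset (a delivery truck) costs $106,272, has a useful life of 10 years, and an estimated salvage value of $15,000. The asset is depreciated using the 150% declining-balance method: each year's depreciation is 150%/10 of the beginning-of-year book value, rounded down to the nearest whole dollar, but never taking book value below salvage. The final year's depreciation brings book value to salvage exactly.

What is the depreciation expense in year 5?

Depreciable base = $106,272 − $15,000 = $91,272.
Year 1: ⌊$106,272 × 150%/10⌋ = $15,940. Book value $90,332.
Year 2: ⌊$90,332 × 150%/10⌋ = $13,549. Book value $76,783.
Year 3: ⌊$76,783 × 150%/10⌋ = $11,517. Book value $65,266.
Year 4: ⌊$65,266 × 150%/10⌋ = $9,789. Book value $55,477.
Year 5: ⌊$55,477 × 150%/10⌋ = $8,321. Book value $47,156.

$8,321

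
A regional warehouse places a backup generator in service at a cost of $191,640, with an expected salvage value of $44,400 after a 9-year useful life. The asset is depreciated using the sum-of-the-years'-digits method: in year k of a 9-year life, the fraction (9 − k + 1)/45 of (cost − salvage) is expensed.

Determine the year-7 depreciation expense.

$9,816

Depreciable base = $191,640 − $44,400 = $147,240.
Sum of the years' digits = 9+8+7+6+5+4+3+2+1 = 45.
Year 1: $147,240 × 9/45 = $29,448. Book value $162,192.
Year 2: $147,240 × 8/45 = $26,176. Book value $136,016.
Year 3: $147,240 × 7/45 = $22,904. Book value $113,112.
Year 4: $147,240 × 6/45 = $19,632. Book value $93,480.
Year 5: $147,240 × 5/45 = $16,360. Book value $77,120.
Year 6: $147,240 × 4/45 = $13,088. Book value $64,032.
Year 7: $147,240 × 3/45 = $9,816. Book value $54,216.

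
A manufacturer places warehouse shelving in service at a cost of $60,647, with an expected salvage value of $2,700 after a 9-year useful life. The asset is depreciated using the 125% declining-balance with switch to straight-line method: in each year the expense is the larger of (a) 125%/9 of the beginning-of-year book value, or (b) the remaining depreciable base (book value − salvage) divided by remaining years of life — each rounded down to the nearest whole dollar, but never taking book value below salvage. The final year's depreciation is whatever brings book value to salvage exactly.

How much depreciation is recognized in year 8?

Depreciable base = $60,647 − $2,700 = $57,947.
Year 1: DB = ⌊$60,647 × 125%/9⌋ = $8,423; SL = ⌊$57,947/9⌋ = $6,438 → take DB $8,423. Book value $52,224.
Year 2: DB = ⌊$52,224 × 125%/9⌋ = $7,253; SL = ⌊$49,524/8⌋ = $6,190 → take DB $7,253. Book value $44,971.
Year 3: DB = ⌊$44,971 × 125%/9⌋ = $6,245; SL = ⌊$42,271/7⌋ = $6,038 → take DB $6,245. Book value $38,726.
Year 4: DB = ⌊$38,726 × 125%/9⌋ = $5,378; SL = ⌊$36,026/6⌋ = $6,004 → take SL $6,004. Book value $32,722.
Year 5: DB = ⌊$32,722 × 125%/9⌋ = $4,544; SL = ⌊$30,022/5⌋ = $6,004 → take SL $6,004. Book value $26,718.
Year 6: DB = ⌊$26,718 × 125%/9⌋ = $3,710; SL = ⌊$24,018/4⌋ = $6,004 → take SL $6,004. Book value $20,714.
Year 7: DB = ⌊$20,714 × 125%/9⌋ = $2,876; SL = ⌊$18,014/3⌋ = $6,004 → take SL $6,004. Book value $14,710.
Year 8: DB = ⌊$14,710 × 125%/9⌋ = $2,043; SL = ⌊$12,010/2⌋ = $6,005 → take SL $6,005. Book value $8,705.

$6,005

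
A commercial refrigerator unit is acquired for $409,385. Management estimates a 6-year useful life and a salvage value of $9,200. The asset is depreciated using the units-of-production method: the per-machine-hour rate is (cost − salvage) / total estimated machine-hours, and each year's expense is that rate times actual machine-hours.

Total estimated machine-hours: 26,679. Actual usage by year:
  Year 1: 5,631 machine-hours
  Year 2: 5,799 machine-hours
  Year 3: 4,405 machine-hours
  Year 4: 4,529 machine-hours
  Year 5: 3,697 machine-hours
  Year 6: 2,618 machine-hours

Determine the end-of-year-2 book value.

Depreciable base = $409,385 − $9,200 = $400,185.
Rate = $400,185 / 26,679 machine-hours = $15 per machine-hour.
Year 1: 5,631 × $15 = $84,465. Book value $324,920.
Year 2: 5,799 × $15 = $86,985. Book value $237,935.

$237,935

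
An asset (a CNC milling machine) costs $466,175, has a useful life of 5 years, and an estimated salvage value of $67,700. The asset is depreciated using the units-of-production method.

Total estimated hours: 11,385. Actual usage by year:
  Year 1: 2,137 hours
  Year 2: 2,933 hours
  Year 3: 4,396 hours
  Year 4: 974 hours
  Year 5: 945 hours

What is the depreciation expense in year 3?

$153,860

Depreciable base = $466,175 − $67,700 = $398,475.
Rate = $398,475 / 11,385 hours = $35 per hour.
Year 1: 2,137 × $35 = $74,795. Book value $391,380.
Year 2: 2,933 × $35 = $102,655. Book value $288,725.
Year 3: 4,396 × $35 = $153,860. Book value $134,865.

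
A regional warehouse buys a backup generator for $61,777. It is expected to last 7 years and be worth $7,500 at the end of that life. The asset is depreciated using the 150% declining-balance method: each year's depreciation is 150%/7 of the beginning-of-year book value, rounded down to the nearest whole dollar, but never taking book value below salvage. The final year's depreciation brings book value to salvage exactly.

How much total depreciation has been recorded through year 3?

$31,810

Depreciable base = $61,777 − $7,500 = $54,277.
Year 1: ⌊$61,777 × 150%/7⌋ = $13,237. Book value $48,540.
Year 2: ⌊$48,540 × 150%/7⌋ = $10,401. Book value $38,139.
Year 3: ⌊$38,139 × 150%/7⌋ = $8,172. Book value $29,967.
Accumulated through year 3 = $61,777 − $29,967 = $31,810.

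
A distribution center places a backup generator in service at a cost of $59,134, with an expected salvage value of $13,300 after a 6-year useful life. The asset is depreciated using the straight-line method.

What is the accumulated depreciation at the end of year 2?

$15,278

Depreciable base = $59,134 − $13,300 = $45,834.
Annual expense = $45,834 / 6 = $7,639.
End of year 1: book value $51,495.
End of year 2: book value $43,856.
Accumulated through year 2 = $59,134 − $43,856 = $15,278.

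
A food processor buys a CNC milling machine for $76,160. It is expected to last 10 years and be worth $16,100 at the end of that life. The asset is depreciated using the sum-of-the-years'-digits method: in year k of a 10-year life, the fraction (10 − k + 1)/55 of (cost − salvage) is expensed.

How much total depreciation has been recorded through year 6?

$49,140

Depreciable base = $76,160 − $16,100 = $60,060.
Sum of the years' digits = 10+9+8+7+6+5+4+3+2+1 = 55.
Year 1: $60,060 × 10/55 = $10,920. Book value $65,240.
Year 2: $60,060 × 9/55 = $9,828. Book value $55,412.
Year 3: $60,060 × 8/55 = $8,736. Book value $46,676.
Year 4: $60,060 × 7/55 = $7,644. Book value $39,032.
Year 5: $60,060 × 6/55 = $6,552. Book value $32,480.
Year 6: $60,060 × 5/55 = $5,460. Book value $27,020.
Accumulated through year 6 = $76,160 − $27,020 = $49,140.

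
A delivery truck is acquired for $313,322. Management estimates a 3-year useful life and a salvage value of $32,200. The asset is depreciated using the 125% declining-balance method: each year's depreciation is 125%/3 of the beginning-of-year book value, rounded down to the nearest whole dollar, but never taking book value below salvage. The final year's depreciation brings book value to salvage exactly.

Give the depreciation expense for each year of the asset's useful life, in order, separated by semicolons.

Depreciable base = $313,322 − $32,200 = $281,122.
Year 1: ⌊$313,322 × 125%/3⌋ = $130,550. Book value $182,772.
Year 2: ⌊$182,772 × 125%/3⌋ = $76,155. Book value $106,617.
Year 3 (final): $106,617 − $32,200 = $74,417. Book value $32,200.

$130,550; $76,155; $74,417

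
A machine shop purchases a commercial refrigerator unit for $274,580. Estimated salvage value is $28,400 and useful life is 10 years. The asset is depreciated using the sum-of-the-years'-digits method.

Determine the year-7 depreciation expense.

Depreciable base = $274,580 − $28,400 = $246,180.
Sum of the years' digits = 10+9+8+7+6+5+4+3+2+1 = 55.
Year 1: $246,180 × 10/55 = $44,760. Book value $229,820.
Year 2: $246,180 × 9/55 = $40,284. Book value $189,536.
Year 3: $246,180 × 8/55 = $35,808. Book value $153,728.
Year 4: $246,180 × 7/55 = $31,332. Book value $122,396.
Year 5: $246,180 × 6/55 = $26,856. Book value $95,540.
Year 6: $246,180 × 5/55 = $22,380. Book value $73,160.
Year 7: $246,180 × 4/55 = $17,904. Book value $55,256.

$17,904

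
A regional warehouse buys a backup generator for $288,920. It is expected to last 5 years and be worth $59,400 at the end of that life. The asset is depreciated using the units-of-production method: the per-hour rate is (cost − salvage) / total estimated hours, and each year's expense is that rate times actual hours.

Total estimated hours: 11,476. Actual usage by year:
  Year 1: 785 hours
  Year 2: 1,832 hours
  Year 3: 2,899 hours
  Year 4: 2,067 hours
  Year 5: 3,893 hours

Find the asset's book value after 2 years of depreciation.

Depreciable base = $288,920 − $59,400 = $229,520.
Rate = $229,520 / 11,476 hours = $20 per hour.
Year 1: 785 × $20 = $15,700. Book value $273,220.
Year 2: 1,832 × $20 = $36,640. Book value $236,580.

$236,580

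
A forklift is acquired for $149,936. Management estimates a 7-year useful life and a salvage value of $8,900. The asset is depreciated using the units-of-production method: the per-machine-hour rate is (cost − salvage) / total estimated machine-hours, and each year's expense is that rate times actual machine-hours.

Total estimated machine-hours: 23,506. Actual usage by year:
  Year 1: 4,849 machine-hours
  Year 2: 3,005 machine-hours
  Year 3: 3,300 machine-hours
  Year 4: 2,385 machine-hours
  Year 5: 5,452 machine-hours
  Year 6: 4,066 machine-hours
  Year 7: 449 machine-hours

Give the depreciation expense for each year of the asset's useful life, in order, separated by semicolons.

$29,094; $18,030; $19,800; $14,310; $32,712; $24,396; $2,694

Depreciable base = $149,936 − $8,900 = $141,036.
Rate = $141,036 / 23,506 machine-hours = $6 per machine-hour.
Year 1: 4,849 × $6 = $29,094. Book value $120,842.
Year 2: 3,005 × $6 = $18,030. Book value $102,812.
Year 3: 3,300 × $6 = $19,800. Book value $83,012.
Year 4: 2,385 × $6 = $14,310. Book value $68,702.
Year 5: 5,452 × $6 = $32,712. Book value $35,990.
Year 6: 4,066 × $6 = $24,396. Book value $11,594.
Year 7: 449 × $6 = $2,694. Book value $8,900.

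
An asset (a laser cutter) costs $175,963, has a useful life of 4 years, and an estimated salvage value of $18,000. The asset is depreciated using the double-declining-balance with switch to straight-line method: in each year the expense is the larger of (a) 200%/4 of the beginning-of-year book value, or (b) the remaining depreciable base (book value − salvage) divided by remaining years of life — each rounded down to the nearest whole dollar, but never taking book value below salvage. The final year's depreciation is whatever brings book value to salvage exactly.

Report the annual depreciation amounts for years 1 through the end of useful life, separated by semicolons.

Depreciable base = $175,963 − $18,000 = $157,963.
Year 1: DB = ⌊$175,963 × 200%/4⌋ = $87,981; SL = ⌊$157,963/4⌋ = $39,490 → take DB $87,981. Book value $87,982.
Year 2: DB = ⌊$87,982 × 200%/4⌋ = $43,991; SL = ⌊$69,982/3⌋ = $23,327 → take DB $43,991. Book value $43,991.
Year 3: DB = ⌊$43,991 × 200%/4⌋ = $21,995; SL = ⌊$25,991/2⌋ = $12,995 → take DB $21,995. Book value $21,996.
Year 4 (final): $21,996 − $18,000 = $3,996. Book value $18,000.

$87,981; $43,991; $21,995; $3,996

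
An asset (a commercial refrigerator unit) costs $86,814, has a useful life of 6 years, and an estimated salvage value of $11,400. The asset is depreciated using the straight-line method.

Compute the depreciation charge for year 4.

Depreciable base = $86,814 − $11,400 = $75,414.
Annual expense = $75,414 / 6 = $12,569.

$12,569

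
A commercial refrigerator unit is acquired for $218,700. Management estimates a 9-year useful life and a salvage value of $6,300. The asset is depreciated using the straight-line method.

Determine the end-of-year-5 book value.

Depreciable base = $218,700 − $6,300 = $212,400.
Annual expense = $212,400 / 9 = $23,600.
End of year 1: book value $195,100.
End of year 2: book value $171,500.
End of year 3: book value $147,900.
End of year 4: book value $124,300.
End of year 5: book value $100,700.

$100,700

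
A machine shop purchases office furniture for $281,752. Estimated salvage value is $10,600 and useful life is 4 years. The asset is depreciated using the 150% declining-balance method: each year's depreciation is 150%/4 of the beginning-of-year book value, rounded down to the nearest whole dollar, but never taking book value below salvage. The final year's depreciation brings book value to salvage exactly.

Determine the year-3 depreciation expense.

Depreciable base = $281,752 − $10,600 = $271,152.
Year 1: ⌊$281,752 × 150%/4⌋ = $105,657. Book value $176,095.
Year 2: ⌊$176,095 × 150%/4⌋ = $66,035. Book value $110,060.
Year 3: ⌊$110,060 × 150%/4⌋ = $41,272. Book value $68,788.

$41,272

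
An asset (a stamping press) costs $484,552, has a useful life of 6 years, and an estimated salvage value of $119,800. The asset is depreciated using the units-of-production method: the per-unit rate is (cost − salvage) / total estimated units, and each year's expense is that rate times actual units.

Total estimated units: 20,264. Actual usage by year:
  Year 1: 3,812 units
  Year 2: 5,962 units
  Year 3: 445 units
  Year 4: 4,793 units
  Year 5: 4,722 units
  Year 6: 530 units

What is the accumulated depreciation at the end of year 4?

Depreciable base = $484,552 − $119,800 = $364,752.
Rate = $364,752 / 20,264 units = $18 per unit.
Year 1: 3,812 × $18 = $68,616. Book value $415,936.
Year 2: 5,962 × $18 = $107,316. Book value $308,620.
Year 3: 445 × $18 = $8,010. Book value $300,610.
Year 4: 4,793 × $18 = $86,274. Book value $214,336.
Accumulated through year 4 = $484,552 − $214,336 = $270,216.

$270,216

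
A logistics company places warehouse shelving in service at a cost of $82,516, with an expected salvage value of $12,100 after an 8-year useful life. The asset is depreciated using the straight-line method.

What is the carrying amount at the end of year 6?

Depreciable base = $82,516 − $12,100 = $70,416.
Annual expense = $70,416 / 8 = $8,802.
End of year 1: book value $73,714.
End of year 2: book value $64,912.
End of year 3: book value $56,110.
End of year 4: book value $47,308.
End of year 5: book value $38,506.
End of year 6: book value $29,704.

$29,704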